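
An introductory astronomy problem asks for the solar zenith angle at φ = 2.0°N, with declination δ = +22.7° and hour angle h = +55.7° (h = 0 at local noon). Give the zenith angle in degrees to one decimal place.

cos θ_z = sin φ sin δ + cos φ cos δ cos h = 0.013468 + 0.519558 = 0.533026.
θ_z = arccos(0.533026) = 57.8°.

θ_z = 57.8°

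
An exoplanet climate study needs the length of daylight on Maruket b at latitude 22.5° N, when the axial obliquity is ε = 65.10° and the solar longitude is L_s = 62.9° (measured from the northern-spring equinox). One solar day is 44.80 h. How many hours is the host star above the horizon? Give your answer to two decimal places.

Solar declination: sin δ = sin ε · sin L_s = sin 65.10° × sin 62.9° = 0.80746, so δ = +53.849°.
cos h₀ = −tan ϕ · tan δ = −tan(+22.5°) × tan(+53.849°) = -0.5670, so h₀ = 2.1736 rad = 124.54°.
Daylight = 2h₀/(2π) × 44.80 h = (2.1736/π) × 44.80 = 31.00 h.

31.00 h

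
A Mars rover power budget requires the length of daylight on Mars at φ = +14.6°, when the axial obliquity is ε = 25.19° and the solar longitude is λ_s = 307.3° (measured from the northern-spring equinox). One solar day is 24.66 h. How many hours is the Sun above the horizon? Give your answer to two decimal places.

11.59 h

Solar declination: sin δ = sin ε · sin λ_s = sin 25.19° × sin 307.3° = -0.33857, so δ = -19.790°.
cos H₀ = −tan φ · tan δ = −tan(+14.6°) × tan(-19.790°) = 0.0937, so H₀ = 1.4769 rad = 84.62°.
Daylight = 2H₀/(2π) × 24.66 h = (1.4769/π) × 24.66 = 11.59 h.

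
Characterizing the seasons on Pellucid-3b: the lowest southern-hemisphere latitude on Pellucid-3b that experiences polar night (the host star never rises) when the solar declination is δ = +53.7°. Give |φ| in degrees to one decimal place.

Polar night requires cos H₀ = −tan φ tan δ ≥ 1, i.e. tan φ tan δ ≤ −1.
The boundary is |tan φ| · |tan δ| = 1, so |φ| = 90° − |δ| = 90° − 53.7° = 36.3° in the southern hemisphere.

|φ| = 36.3°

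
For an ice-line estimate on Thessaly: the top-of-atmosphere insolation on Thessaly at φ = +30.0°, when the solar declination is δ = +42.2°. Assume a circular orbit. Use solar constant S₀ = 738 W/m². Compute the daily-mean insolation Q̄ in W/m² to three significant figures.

cos H₀ = −tan(+30.0°) tan(+42.200°) = -0.5235, H₀ = 2.1218 rad.
Bracket: H₀ sin φ sin δ + cos φ cos δ sin H₀ = 2.1218×0.50000×0.67172 + 0.86603×0.74080×0.85202 = 0.712628 + 0.546618 = 1.259246.
Q̄ = (S₀/π) × [bracket] = (738/π) × 1.259246 = 295.8 W/m².

Q̄ ≈ 296 W/m²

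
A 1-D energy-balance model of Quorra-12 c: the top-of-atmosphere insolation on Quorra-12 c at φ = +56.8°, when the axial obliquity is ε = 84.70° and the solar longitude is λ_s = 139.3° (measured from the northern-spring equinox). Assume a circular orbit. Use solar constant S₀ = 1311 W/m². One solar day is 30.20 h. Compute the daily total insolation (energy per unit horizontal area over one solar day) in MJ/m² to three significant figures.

77.4 MJ/m²

Solar declination: sin δ = sin ε · sin λ_s = sin 84.70° × sin 139.3° = 0.64931, so δ = +40.490°.
cos H₀ = −tan(+56.8°) tan(+40.490°) = -1.3047 ≤ −1 ⇒ polar day, H₀ = π.
Bracket: H₀ sin φ sin δ + cos φ cos δ sin H₀ = 3.1416×0.83676×0.64931 + 0.54756×0.76052×0.00000 = 1.706884 + 0.000000 = 1.706884.
Q̄ = (S₀/π) × [bracket] = (1311/π) × 1.706884 = 712.29 W/m².
Daily total = Q̄ × 30.20 h × 3600 s/h = 712.29 × 30.20 × 3600 / 10⁶ = 77.44 MJ/m².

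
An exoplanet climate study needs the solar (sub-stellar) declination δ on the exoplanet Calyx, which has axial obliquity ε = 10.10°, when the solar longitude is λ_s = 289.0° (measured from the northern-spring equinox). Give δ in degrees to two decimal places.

δ = -9.54°

sin δ = sin ε · sin λ_s = sin 10.10° × sin 289.0° = -0.165812.
δ = arcsin(-0.165812) = -9.54°.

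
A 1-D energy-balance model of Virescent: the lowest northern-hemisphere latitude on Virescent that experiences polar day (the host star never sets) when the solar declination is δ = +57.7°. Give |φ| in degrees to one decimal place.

Polar day requires cos H₀ = −tan φ tan δ ≤ −1, i.e. tan φ tan δ ≥ 1.
The boundary is |tan φ| · |tan δ| = 1, so |φ| = 90° − |δ| = 90° − 57.7° = 32.3° in the northern hemisphere.

|φ| = 32.3°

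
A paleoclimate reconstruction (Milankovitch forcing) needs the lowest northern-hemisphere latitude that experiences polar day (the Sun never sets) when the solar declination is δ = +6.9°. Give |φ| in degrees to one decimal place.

Polar day requires cos H₀ = −tan φ tan δ ≤ −1, i.e. tan φ tan δ ≥ 1.
The boundary is |tan φ| · |tan δ| = 1, so |φ| = 90° − |δ| = 90° − 6.9° = 83.1° in the northern hemisphere.

|φ| = 83.1°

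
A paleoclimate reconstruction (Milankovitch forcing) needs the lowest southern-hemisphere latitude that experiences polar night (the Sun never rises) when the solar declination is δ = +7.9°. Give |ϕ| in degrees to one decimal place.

|ϕ| = 82.1°

Polar night requires cos h₀ = −tan ϕ tan δ ≥ 1, i.e. tan ϕ tan δ ≤ −1.
The boundary is |tan ϕ| · |tan δ| = 1, so |ϕ| = 90° − |δ| = 90° − 7.9° = 82.1° in the southern hemisphere.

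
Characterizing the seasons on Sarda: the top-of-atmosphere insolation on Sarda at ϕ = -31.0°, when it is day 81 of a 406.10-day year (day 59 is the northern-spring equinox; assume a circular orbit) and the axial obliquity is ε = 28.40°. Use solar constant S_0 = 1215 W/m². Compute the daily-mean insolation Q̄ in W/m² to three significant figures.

Q̄ ≈ 279 W/m²

Solar longitude: L_s = 360° × (81 − 59)/406.10 = 19.503°.
sin δ = sin 28.40° × sin 19.503° = 0.15879, so δ = +9.136°.
cos h₀ = −tan(-31.0°) tan(+9.136°) = 0.0966, h₀ = 1.4740 rad.
Bracket: h₀ sin ϕ sin δ + cos ϕ cos δ sin h₀ = 1.4740×-0.51504×0.15879 + 0.85717×0.98731×0.99532 = -0.120548 + 0.842332 = 0.721784.
Q̄ = (S_0/π) × [bracket] = (1215/π) × 0.721784 = 279.1 W/m².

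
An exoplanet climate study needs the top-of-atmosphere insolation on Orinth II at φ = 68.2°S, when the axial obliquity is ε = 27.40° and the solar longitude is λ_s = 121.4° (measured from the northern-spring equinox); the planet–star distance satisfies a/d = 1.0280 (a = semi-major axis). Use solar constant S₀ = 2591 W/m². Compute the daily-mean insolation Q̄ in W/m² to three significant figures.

Solar declination: sin δ = sin ε · sin λ_s = sin 27.40° × sin 121.4° = 0.39280, so δ = +23.129°.
cos H₀ = −tan(-68.2°) tan(+23.129°) = 1.0679 ≥ 1 ⇒ polar night, H₀ = 0 and Q̄ = 0.
Inverse-square distance factor (a/d)² = 1.0280² = 1.056784.

Q̄ ≈ 0.00 W/m²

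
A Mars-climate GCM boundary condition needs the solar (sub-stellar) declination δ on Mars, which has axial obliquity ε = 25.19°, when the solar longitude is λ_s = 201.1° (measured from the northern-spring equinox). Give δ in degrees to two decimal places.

sin δ = sin ε · sin λ_s = sin 25.19° × sin 201.1° = -0.153222.
δ = arcsin(-0.153222) = -8.81°.

δ = -8.81°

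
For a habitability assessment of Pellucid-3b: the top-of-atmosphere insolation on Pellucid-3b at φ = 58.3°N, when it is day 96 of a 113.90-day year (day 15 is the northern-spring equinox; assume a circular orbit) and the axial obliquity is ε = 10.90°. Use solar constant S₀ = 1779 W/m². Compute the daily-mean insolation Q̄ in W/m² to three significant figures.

Solar longitude: λ_s = 360° × (96 − 15)/113.90 = 256.014°.
sin δ = sin 10.90° × sin 256.014° = -0.18349, so δ = -10.573°.
cos H₀ = −tan(+58.3°) tan(-10.573°) = 0.3022, H₀ = 1.2638 rad.
Bracket: H₀ sin φ sin δ + cos φ cos δ sin H₀ = 1.2638×0.85081×-0.18349 + 0.52547×0.98302×0.95324 = -0.197298 + 0.492394 = 0.295096.
Q̄ = (S₀/π) × [bracket] = (1779/π) × 0.295096 = 167.1 W/m².

Q̄ ≈ 167 W/m²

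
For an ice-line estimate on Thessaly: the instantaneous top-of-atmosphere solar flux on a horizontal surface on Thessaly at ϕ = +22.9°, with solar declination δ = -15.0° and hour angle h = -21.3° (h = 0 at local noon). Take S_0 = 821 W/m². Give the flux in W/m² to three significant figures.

cos θ_z = sin ϕ sin δ + cos ϕ cos δ cos h = -0.100713 + 0.829016 = 0.728303.
Flux = S_0 · cos θ_z = 821 × 0.728303 = 597.9 W/m².

598 W/m²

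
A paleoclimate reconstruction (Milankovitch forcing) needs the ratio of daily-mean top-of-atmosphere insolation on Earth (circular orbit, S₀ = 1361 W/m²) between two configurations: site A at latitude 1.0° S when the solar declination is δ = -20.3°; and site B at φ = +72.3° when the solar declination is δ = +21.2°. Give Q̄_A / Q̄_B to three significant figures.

Q̄_A / Q̄_B ≈ 0.875

— Configuration A (φ=-1.0°):
cos H₀ = −tan(-1.0°) tan(-20.300°) = -0.0065, H₀ = 1.5773 rad.
Bracket: H₀ sin φ sin δ + cos φ cos δ sin H₀ = 1.5773×-0.01745×-0.34694 + 0.99985×0.93789×0.99998 = 0.009549 + 0.937731 = 0.947280.
Q̄ = (S₀/π) × [bracket] = (1361/π) × 0.947280 = 410.38 W/m².
— Configuration B (φ=+72.3°):
cos H₀ = −tan(+72.3°) tan(+21.200°) = -1.2154 ≤ −1 ⇒ polar day, H₀ = π.
Bracket: H₀ sin φ sin δ + cos φ cos δ sin H₀ = 3.1416×0.95266×0.36162 + 0.30403×0.93232×0.00000 = 1.082284 + 0.000000 = 1.082284.
Q̄ = (S₀/π) × [bracket] = (1361/π) × 1.082284 = 468.87 W/m².
Ratio Q̄_A / Q̄_B = 410.38 / 468.87 = 0.8753.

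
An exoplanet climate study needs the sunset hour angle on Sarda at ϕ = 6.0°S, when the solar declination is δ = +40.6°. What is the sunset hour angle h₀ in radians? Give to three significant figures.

cos h₀ = −tan ϕ · tan δ = −tan(-6.0°) × tan(+40.600°) = 0.0901, so h₀ = 1.4806 rad = 84.83°.

h₀ = 1.48 rad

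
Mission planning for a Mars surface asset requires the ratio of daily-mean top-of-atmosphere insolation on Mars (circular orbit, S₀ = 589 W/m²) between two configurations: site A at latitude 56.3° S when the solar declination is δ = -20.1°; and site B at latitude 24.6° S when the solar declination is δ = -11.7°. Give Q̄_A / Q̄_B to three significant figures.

— Configuration A (φ=-56.3°):
cos H₀ = −tan(-56.3°) tan(-20.100°) = -0.5487, H₀ = 2.1516 rad.
Bracket: H₀ sin φ sin δ + cos φ cos δ sin H₀ = 2.1516×-0.83195×-0.34366 + 0.55484×0.93909×0.83601 = 0.615160 + 0.435599 = 1.050759.
Q̄ = (S₀/π) × [bracket] = (589/π) × 1.050759 = 197.00 W/m².
— Configuration B (φ=-24.6°):
cos H₀ = −tan(-24.6°) tan(-11.700°) = -0.0948, H₀ = 1.6658 rad.
Bracket: H₀ sin φ sin δ + cos φ cos δ sin H₀ = 1.6658×-0.41628×-0.20279 + 0.90924×0.97922×0.99550 = 0.140623 + 0.886339 = 1.026962.
Q̄ = (S₀/π) × [bracket] = (589/π) × 1.026962 = 192.54 W/m².
Ratio Q̄_A / Q̄_B = 197.00 / 192.54 = 1.023.

Q̄_A / Q̄_B ≈ 1.02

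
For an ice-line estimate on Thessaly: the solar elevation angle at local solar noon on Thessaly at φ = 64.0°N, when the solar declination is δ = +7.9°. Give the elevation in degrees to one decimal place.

33.9°

At local noon the hour angle is zero, so the zenith angle equals |φ − δ| = |+64.0° − (+7.900°)| = 56.100°.
Elevation = 90° − 56.100° = 33.9°.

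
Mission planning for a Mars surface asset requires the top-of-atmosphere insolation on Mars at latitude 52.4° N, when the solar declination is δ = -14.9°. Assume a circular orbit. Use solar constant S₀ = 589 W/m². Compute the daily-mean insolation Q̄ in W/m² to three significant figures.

Q̄ ≈ 57.2 W/m²

cos H₀ = −tan(+52.4°) tan(-14.900°) = 0.3455, H₀ = 1.2180 rad.
Bracket: H₀ sin φ sin δ + cos φ cos δ sin H₀ = 1.2180×0.79229×-0.25713 + 0.61015×0.96638×0.93841 = -0.248133 + 0.553321 = 0.305188.
Q̄ = (S₀/π) × [bracket] = (589/π) × 0.305188 = 57.22 W/m².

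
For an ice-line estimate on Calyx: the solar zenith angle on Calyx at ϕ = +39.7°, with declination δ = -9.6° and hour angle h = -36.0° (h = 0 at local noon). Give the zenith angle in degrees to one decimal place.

θ_z = 59.5°

cos θ_z = sin ϕ sin δ + cos ϕ cos δ cos h = -0.106527 + 0.613740 = 0.507213.
θ_z = arccos(0.507213) = 59.5°.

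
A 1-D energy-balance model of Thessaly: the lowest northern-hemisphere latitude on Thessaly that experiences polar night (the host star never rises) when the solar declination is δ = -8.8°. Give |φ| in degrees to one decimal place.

|φ| = 81.2°

Polar night requires cos H₀ = −tan φ tan δ ≥ 1, i.e. tan φ tan δ ≤ −1.
The boundary is |tan φ| · |tan δ| = 1, so |φ| = 90° − |δ| = 90° − 8.8° = 81.2° in the northern hemisphere.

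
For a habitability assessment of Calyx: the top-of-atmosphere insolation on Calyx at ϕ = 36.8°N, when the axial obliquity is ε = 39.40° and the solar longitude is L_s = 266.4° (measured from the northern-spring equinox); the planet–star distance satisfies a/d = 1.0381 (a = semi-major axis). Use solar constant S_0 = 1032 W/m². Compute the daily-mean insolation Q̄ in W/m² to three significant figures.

Q̄ ≈ 50.9 W/m²

Solar declination: sin δ = sin ε · sin L_s = sin 39.40° × sin 266.4° = -0.63348, so δ = -39.307°.
cos h₀ = −tan(+36.8°) tan(-39.307°) = 0.6125, h₀ = 0.9116 rad.
Bracket: h₀ sin ϕ sin δ + cos ϕ cos δ sin h₀ = 0.9116×0.59902×-0.63348 + 0.80073×0.77376×0.79050 = -0.345922 + 0.489772 = 0.143850.
Inverse-square distance factor (a/d)² = 1.0381² = 1.077652.
Q̄ = (S_0/π) × 1.077652 × [bracket] = (1032/π) × 1.077652 × 0.143850 = 50.92 W/m².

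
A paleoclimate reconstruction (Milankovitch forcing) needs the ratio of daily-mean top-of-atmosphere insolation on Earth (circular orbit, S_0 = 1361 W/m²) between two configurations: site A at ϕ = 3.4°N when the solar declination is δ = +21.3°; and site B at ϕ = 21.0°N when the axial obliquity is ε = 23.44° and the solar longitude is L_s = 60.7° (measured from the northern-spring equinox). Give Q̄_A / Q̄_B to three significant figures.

— Configuration A (ϕ=+3.4°):
cos h₀ = −tan(+3.4°) tan(+21.300°) = -0.0232, h₀ = 1.5940 rad.
Bracket: h₀ sin ϕ sin δ + cos ϕ cos δ sin h₀ = 1.5940×0.05931×0.36325 + 0.99824×0.93169×0.99973 = 0.034342 + 0.929799 = 0.964141.
Q̄ = (S_0/π) × [bracket] = (1361/π) × 0.964141 = 417.68 W/m².
— Configuration B (ϕ=+21.0°):
Solar declination: sin δ = sin ε · sin L_s = sin 23.44° × sin 60.7° = 0.34690, so δ = +20.298°.
cos h₀ = −tan(+21.0°) tan(+20.298°) = -0.1420, h₀ = 1.7133 rad.
Bracket: h₀ sin ϕ sin δ + cos ϕ cos δ sin h₀ = 1.7133×0.35837×0.34690 + 0.93358×0.93790×0.98987 = 0.212995 + 0.866735 = 1.079730.
Q̄ = (S_0/π) × [bracket] = (1361/π) × 1.079730 = 467.76 W/m².
Ratio Q̄_A / Q̄_B = 417.68 / 467.76 = 0.8929.

Q̄_A / Q̄_B ≈ 0.893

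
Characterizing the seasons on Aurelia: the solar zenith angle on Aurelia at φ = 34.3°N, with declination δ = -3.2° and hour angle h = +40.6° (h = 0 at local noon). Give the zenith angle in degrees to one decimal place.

θ_z = 53.5°

cos θ_z = sin φ sin δ + cos φ cos δ cos h = -0.031457 + 0.626255 = 0.594798.
θ_z = arccos(0.594798) = 53.5°.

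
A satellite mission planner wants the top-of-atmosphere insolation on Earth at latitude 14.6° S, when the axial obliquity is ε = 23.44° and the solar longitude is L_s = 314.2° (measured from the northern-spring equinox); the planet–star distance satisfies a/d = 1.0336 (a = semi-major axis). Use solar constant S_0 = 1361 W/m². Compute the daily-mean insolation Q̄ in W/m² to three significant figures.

Solar declination: sin δ = sin ε · sin L_s = sin 23.44° × sin 314.2° = -0.28518, so δ = -16.570°.
cos h₀ = −tan(-14.6°) tan(-16.570°) = -0.0775, h₀ = 1.6484 rad.
Bracket: h₀ sin ϕ sin δ + cos ϕ cos δ sin h₀ = 1.6484×-0.25207×-0.28518 + 0.96771×0.95847×0.99699 = 0.118496 + 0.924729 = 1.043225.
Inverse-square distance factor (a/d)² = 1.0336² = 1.068329.
Q̄ = (S_0/π) × 1.068329 × [bracket] = (1361/π) × 1.068329 × 1.043225 = 482.8 W/m².

Q̄ ≈ 483 W/m²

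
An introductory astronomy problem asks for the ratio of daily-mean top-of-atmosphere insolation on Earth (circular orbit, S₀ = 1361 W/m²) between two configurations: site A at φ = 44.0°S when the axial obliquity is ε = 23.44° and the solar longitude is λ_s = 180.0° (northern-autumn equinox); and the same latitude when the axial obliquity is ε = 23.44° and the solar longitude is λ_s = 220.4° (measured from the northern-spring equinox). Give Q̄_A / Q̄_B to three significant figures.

— Configuration A (φ=-44.0°):
Solar declination: sin δ = sin ε · sin λ_s = sin 23.44° × sin 180.0° = 0.00000, so δ = +0.000°.
cos H₀ = −tan(-44.0°) tan(+0.000°) = 0.0000, H₀ = 1.5708 rad.
Bracket: H₀ sin φ sin δ + cos φ cos δ sin H₀ = 1.5708×-0.69466×0.00000 + 0.71934×1.00000×1.00000 = -0.000000 + 0.719340 = 0.719340.
Q̄ = (S₀/π) × [bracket] = (1361/π) × 0.719340 = 311.63 W/m².
— Configuration B (φ=-44.0°):
Solar declination: sin δ = sin ε · sin λ_s = sin 23.44° × sin 220.4° = -0.25781, so δ = -14.940°.
cos H₀ = −tan(-44.0°) tan(-14.940°) = -0.2577, H₀ = 1.8314 rad.
Bracket: H₀ sin φ sin δ + cos φ cos δ sin H₀ = 1.8314×-0.69466×-0.25781 + 0.71934×0.96619×0.96623 = 0.327986 + 0.671548 = 0.999534.
Q̄ = (S₀/π) × [bracket] = (1361/π) × 0.999534 = 433.02 W/m².
Ratio Q̄_A / Q̄_B = 311.63 / 433.02 = 0.7197.

Q̄_A / Q̄_B ≈ 0.720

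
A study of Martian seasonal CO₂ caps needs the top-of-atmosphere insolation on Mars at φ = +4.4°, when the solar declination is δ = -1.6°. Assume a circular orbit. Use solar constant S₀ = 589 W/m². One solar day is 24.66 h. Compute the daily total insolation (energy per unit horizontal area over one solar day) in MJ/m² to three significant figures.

cos H₀ = −tan(+4.4°) tan(-1.600°) = 0.0021, H₀ = 1.5686 rad.
Bracket: H₀ sin φ sin δ + cos φ cos δ sin H₀ = 1.5686×0.07672×-0.02792 + 0.99705×0.99961×1.00000 = -0.003360 + 0.996661 = 0.993301.
Q̄ = (S₀/π) × [bracket] = (589/π) × 0.993301 = 186.23 W/m².
Daily total = Q̄ × 24.66 h × 3600 s/h = 186.23 × 24.66 × 3600 / 10⁶ = 16.53 MJ/m².

16.5 MJ/m²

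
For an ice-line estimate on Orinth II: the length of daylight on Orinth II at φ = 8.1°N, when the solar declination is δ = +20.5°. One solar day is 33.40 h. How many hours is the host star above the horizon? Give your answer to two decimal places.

cos H₀ = −tan φ · tan δ = −tan(+8.1°) × tan(+20.500°) = -0.0532, so H₀ = 1.6240 rad = 93.05°.
Daylight = 2H₀/(2π) × 33.40 h = (1.6240/π) × 33.40 = 17.27 h.

17.27 h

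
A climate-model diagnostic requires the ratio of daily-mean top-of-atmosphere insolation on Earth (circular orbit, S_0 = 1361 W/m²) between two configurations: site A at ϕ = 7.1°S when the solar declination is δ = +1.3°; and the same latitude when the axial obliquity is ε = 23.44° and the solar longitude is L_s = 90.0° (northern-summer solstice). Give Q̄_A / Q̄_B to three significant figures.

— Configuration A (ϕ=-7.1°):
cos h₀ = −tan(-7.1°) tan(+1.300°) = 0.0028, h₀ = 1.5680 rad.
Bracket: h₀ sin ϕ sin δ + cos ϕ cos δ sin h₀ = 1.5680×-0.12360×0.02269 + 0.99233×0.99974×1.00000 = -0.004397 + 0.992072 = 0.987675.
Q̄ = (S_0/π) × [bracket] = (1361/π) × 0.987675 = 427.88 W/m².
— Configuration B (ϕ=-7.1°):
Solar declination: sin δ = sin ε · sin L_s = sin 23.44° × sin 90.0° = 0.39779, so δ = +23.440°.
cos h₀ = −tan(-7.1°) tan(+23.440°) = 0.0540, h₀ = 1.5168 rad.
Bracket: h₀ sin ϕ sin δ + cos ϕ cos δ sin h₀ = 1.5168×-0.12360×0.39779 + 0.99233×0.91748×0.99854 = -0.074576 + 0.909114 = 0.834538.
Q̄ = (S_0/π) × [bracket] = (1361/π) × 0.834538 = 361.54 W/m².
Ratio Q̄_A / Q̄_B = 427.88 / 361.54 = 1.183.

Q̄_A / Q̄_B ≈ 1.18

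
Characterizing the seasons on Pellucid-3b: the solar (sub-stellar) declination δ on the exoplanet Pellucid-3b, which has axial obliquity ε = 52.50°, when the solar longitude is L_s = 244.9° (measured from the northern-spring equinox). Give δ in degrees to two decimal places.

δ = -45.93°

sin δ = sin ε · sin L_s = sin 52.50° × sin 244.9° = -0.718436.
δ = arcsin(-0.718436) = -45.93°.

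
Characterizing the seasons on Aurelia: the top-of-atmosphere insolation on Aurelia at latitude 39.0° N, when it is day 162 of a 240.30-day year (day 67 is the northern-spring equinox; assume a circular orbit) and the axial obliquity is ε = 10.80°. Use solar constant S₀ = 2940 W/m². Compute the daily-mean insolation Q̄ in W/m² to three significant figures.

Solar longitude: λ_s = 360° × (162 − 67)/240.30 = 142.322°.
sin δ = sin 10.80° × sin 142.322° = 0.11453, so δ = +6.577°.
cos H₀ = −tan(+39.0°) tan(+6.577°) = -0.0934, H₀ = 1.6643 rad.
Bracket: H₀ sin φ sin δ + cos φ cos δ sin H₀ = 1.6643×0.62932×0.11453 + 0.77715×0.99342×0.99563 = 0.119956 + 0.768663 = 0.888619.
Q̄ = (S₀/π) × [bracket] = (2940/π) × 0.888619 = 831.6 W/m².

Q̄ ≈ 832 W/m²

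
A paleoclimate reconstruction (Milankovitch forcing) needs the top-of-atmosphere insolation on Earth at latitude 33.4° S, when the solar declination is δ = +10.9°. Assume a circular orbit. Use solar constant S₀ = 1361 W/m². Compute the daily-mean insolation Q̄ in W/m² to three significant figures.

cos H₀ = −tan(-33.4°) tan(+10.900°) = 0.1270, H₀ = 1.4435 rad.
Bracket: H₀ sin φ sin δ + cos φ cos δ sin H₀ = 1.4435×-0.55048×0.18910 + 0.83485×0.98196×0.99191 = -0.150262 + 0.813157 = 0.662895.
Q̄ = (S₀/π) × [bracket] = (1361/π) × 0.662895 = 287.2 W/m².

Q̄ ≈ 287 W/m²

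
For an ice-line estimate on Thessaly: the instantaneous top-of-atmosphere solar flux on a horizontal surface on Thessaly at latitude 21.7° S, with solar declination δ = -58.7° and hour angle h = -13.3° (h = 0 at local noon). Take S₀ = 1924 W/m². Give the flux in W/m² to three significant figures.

1.51e+03 W/m²

cos θ_z = sin φ sin δ + cos φ cos δ cos h = 0.315933 + 0.469756 = 0.785689.
Flux = S₀ · cos θ_z = 1924 × 0.785689 = 1512 W/m².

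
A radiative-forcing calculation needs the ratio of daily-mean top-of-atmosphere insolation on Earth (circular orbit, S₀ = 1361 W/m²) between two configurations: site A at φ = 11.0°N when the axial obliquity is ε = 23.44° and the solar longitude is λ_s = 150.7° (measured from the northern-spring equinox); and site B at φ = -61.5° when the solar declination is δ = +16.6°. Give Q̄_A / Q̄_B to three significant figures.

— Configuration A (φ=+11.0°):
Solar declination: sin δ = sin ε · sin λ_s = sin 23.44° × sin 150.7° = 0.19467, so δ = +11.225°.
cos H₀ = −tan(+11.0°) tan(+11.225°) = -0.0386, H₀ = 1.6094 rad.
Bracket: H₀ sin φ sin δ + cos φ cos δ sin H₀ = 1.6094×0.19081×0.19467 + 0.98163×0.98087×0.99926 = 0.059781 + 0.962139 = 1.021920.
Q̄ = (S₀/π) × [bracket] = (1361/π) × 1.021920 = 442.72 W/m².
— Configuration B (φ=-61.5°):
cos H₀ = −tan(-61.5°) tan(+16.600°) = 0.5491, H₀ = 0.9896 rad.
Bracket: H₀ sin φ sin δ + cos φ cos δ sin H₀ = 0.9896×-0.87882×0.28569 + 0.47716×0.95832×0.83579 = -0.248459 + 0.382183 = 0.133724.
Q̄ = (S₀/π) × [bracket] = (1361/π) × 0.133724 = 57.932 W/m².
Ratio Q̄_A / Q̄_B = 442.72 / 57.932 = 7.642.

Q̄_A / Q̄_B ≈ 7.64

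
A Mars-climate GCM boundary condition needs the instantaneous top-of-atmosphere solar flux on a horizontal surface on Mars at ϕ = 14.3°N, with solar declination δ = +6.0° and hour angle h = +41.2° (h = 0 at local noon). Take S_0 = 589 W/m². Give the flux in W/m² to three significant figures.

cos θ_z = sin ϕ sin δ + cos ϕ cos δ cos h = 0.025818 + 0.725108 = 0.750926.
Flux = S_0 · cos θ_z = 589 × 0.750926 = 442.3 W/m².

442 W/m²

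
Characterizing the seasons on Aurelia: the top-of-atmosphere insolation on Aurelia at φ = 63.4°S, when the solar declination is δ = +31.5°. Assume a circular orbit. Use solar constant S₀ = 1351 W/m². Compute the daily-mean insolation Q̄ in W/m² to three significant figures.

cos H₀ = −tan(-63.4°) tan(+31.500°) = 1.2237 ≥ 1 ⇒ polar night, H₀ = 0 and Q̄ = 0.

Q̄ ≈ 0.00 W/m²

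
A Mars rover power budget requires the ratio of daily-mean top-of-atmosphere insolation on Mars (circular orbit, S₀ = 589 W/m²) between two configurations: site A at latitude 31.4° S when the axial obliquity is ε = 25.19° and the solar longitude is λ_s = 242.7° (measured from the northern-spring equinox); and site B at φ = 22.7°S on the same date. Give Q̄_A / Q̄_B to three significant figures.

Q̄_A / Q̄_B ≈ 1.03

— Configuration A (φ=-31.4°):
Solar declination: sin δ = sin ε · sin λ_s = sin 25.19° × sin 242.7° = -0.37821, so δ = -22.223°.
cos H₀ = −tan(-31.4°) tan(-22.223°) = -0.2494, H₀ = 1.8228 rad.
Bracket: H₀ sin φ sin δ + cos φ cos δ sin H₀ = 1.8228×-0.52101×-0.37821 + 0.85355×0.92572×0.96840 = 0.359185 + 0.765180 = 1.124365.
Q̄ = (S₀/π) × [bracket] = (589/π) × 1.124365 = 210.80 W/m².
— Configuration B (φ=-22.7°):
cos H₀ = −tan(-22.7°) tan(-22.223°) = -0.1709, H₀ = 1.7425 rad.
Bracket: H₀ sin φ sin δ + cos φ cos δ sin H₀ = 1.7425×-0.38591×-0.37821 + 0.92254×0.92572×0.98529 = 0.254327 + 0.841451 = 1.095778.
Q̄ = (S₀/π) × [bracket] = (589/π) × 1.095778 = 205.44 W/m².
Ratio Q̄_A / Q̄_B = 210.80 / 205.44 = 1.026.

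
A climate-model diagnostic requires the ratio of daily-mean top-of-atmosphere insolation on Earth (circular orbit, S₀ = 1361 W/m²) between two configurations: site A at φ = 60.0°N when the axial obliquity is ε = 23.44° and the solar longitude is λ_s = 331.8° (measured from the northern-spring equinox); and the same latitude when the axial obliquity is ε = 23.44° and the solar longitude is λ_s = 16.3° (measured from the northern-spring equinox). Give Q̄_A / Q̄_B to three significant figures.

— Configuration A (φ=+60.0°):
Solar declination: sin δ = sin ε · sin λ_s = sin 23.44° × sin 331.8° = -0.18798, so δ = -10.835°.
cos H₀ = −tan(+60.0°) tan(-10.835°) = 0.3315, H₀ = 1.2329 rad.
Bracket: H₀ sin φ sin δ + cos φ cos δ sin H₀ = 1.2329×0.86603×-0.18798 + 0.50000×0.98217×0.94346 = -0.200712 + 0.463319 = 0.262607.
Q̄ = (S₀/π) × [bracket] = (1361/π) × 0.262607 = 113.77 W/m².
— Configuration B (φ=+60.0°):
Solar declination: sin δ = sin ε · sin λ_s = sin 23.44° × sin 16.3° = 0.11165, so δ = +6.410°.
cos H₀ = −tan(+60.0°) tan(+6.410°) = -0.1946, H₀ = 1.7666 rad.
Bracket: H₀ sin φ sin δ + cos φ cos δ sin H₀ = 1.7666×0.86603×0.11165 + 0.50000×0.99375×0.98088 = 0.170817 + 0.487375 = 0.658192.
Q̄ = (S₀/π) × [bracket] = (1361/π) × 0.658192 = 285.14 W/m².
Ratio Q̄_A / Q̄_B = 113.77 / 285.14 = 0.3990.

Q̄_A / Q̄_B ≈ 0.399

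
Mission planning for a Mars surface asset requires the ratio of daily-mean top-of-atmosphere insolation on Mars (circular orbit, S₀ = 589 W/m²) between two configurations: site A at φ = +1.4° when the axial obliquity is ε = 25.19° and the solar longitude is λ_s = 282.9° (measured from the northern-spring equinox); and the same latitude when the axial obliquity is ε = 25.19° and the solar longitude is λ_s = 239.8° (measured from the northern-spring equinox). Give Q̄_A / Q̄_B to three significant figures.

— Configuration A (φ=+1.4°):
Solar declination: sin δ = sin ε · sin λ_s = sin 25.19° × sin 282.9° = -0.41488, so δ = -24.512°.
cos H₀ = −tan(+1.4°) tan(-24.512°) = 0.0111, H₀ = 1.5597 rad.
Bracket: H₀ sin φ sin δ + cos φ cos δ sin H₀ = 1.5597×0.02443×-0.41488 + 0.99970×0.90988×0.99994 = -0.015808 + 0.909552 = 0.893744.
Q̄ = (S₀/π) × [bracket] = (589/π) × 0.893744 = 167.56 W/m².
— Configuration B (φ=+1.4°):
Solar declination: sin δ = sin ε · sin λ_s = sin 25.19° × sin 239.8° = -0.36785, so δ = -21.583°.
cos H₀ = −tan(+1.4°) tan(-21.583°) = 0.0097, H₀ = 1.5611 rad.
Bracket: H₀ sin φ sin δ + cos φ cos δ sin H₀ = 1.5611×0.02443×-0.36785 + 0.99970×0.92988×0.99995 = -0.014029 + 0.929555 = 0.915526.
Q̄ = (S₀/π) × [bracket] = (589/π) × 0.915526 = 171.65 W/m².
Ratio Q̄_A / Q̄_B = 167.56 / 171.65 = 0.9762.

Q̄_A / Q̄_B ≈ 0.976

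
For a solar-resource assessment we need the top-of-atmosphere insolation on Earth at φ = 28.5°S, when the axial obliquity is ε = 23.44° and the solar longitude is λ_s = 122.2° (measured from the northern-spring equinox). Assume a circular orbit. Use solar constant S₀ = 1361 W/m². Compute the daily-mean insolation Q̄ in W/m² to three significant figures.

Q̄ ≈ 256 W/m²

Solar declination: sin δ = sin ε · sin λ_s = sin 23.44° × sin 122.2° = 0.33661, so δ = +19.670°.
cos H₀ = −tan(-28.5°) tan(+19.670°) = 0.1941, H₀ = 1.3755 rad.
Bracket: H₀ sin φ sin δ + cos φ cos δ sin H₀ = 1.3755×-0.47716×0.33661 + 0.87882×0.94165×0.98098 = -0.220928 + 0.811801 = 0.590873.
Q̄ = (S₀/π) × [bracket] = (1361/π) × 0.590873 = 256.0 W/m².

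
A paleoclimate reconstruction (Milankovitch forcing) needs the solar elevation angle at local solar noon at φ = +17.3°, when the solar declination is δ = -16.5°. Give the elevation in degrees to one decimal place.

56.2°

At local noon the hour angle is zero, so the zenith angle equals |φ − δ| = |+17.3° − (-16.500°)| = 33.800°.
Elevation = 90° − 33.800° = 56.2°.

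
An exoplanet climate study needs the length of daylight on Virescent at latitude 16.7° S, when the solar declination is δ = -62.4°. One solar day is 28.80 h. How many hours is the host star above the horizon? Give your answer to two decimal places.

cos H₀ = −tan φ · tan δ = −tan(-16.7°) × tan(-62.400°) = -0.5739, so H₀ = 2.1820 rad = 125.02°.
Daylight = 2H₀/(2π) × 28.80 h = (2.1820/π) × 28.80 = 20.00 h.

20.00 h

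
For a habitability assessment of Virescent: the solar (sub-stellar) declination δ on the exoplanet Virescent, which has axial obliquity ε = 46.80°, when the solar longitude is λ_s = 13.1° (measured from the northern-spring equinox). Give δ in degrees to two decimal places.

sin δ = sin ε · sin λ_s = sin 46.80° × sin 13.1° = 0.165222.
δ = arcsin(0.165222) = +9.51°.

δ = +9.51°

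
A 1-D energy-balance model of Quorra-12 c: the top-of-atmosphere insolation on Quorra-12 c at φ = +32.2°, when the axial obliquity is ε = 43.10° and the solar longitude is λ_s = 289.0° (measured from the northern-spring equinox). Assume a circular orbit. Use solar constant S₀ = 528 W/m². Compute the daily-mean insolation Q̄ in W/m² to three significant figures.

Q̄ ≈ 33.5 W/m²

Solar declination: sin δ = sin ε · sin λ_s = sin 43.10° × sin 289.0° = -0.64605, so δ = -40.244°.
cos H₀ = −tan(+32.2°) tan(-40.244°) = 0.5330, H₀ = 1.0087 rad.
Bracket: H₀ sin φ sin δ + cos φ cos δ sin H₀ = 1.0087×0.53288×-0.64605 + 0.84619×0.76330×0.84611 = -0.347262 + 0.546500 = 0.199238.
Q̄ = (S₀/π) × [bracket] = (528/π) × 0.199238 = 33.49 W/m².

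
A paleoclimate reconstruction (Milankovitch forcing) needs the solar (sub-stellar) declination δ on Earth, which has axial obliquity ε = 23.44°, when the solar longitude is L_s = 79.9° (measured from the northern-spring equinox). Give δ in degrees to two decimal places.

δ = +23.06°

sin δ = sin ε · sin L_s = sin 23.44° × sin 79.9° = 0.391624.
δ = arcsin(0.391624) = +23.06°.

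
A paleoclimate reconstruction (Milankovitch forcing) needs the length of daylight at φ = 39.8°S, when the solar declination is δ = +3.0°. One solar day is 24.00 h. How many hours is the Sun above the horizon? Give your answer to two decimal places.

cos H₀ = −tan φ · tan δ = −tan(-39.8°) × tan(+3.000°) = 0.0437, so H₀ = 1.5271 rad = 87.50°.
Daylight = 2H₀/(2π) × 24.00 h = (1.5271/π) × 24.00 = 11.67 h.

11.67 h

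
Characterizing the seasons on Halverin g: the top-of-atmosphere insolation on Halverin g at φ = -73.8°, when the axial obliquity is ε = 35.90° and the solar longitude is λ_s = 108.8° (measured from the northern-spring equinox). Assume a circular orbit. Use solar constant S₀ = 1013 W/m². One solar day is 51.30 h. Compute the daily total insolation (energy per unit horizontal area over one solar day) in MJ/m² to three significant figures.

Solar declination: sin δ = sin ε · sin λ_s = sin 35.90° × sin 108.8° = 0.55509, so δ = +33.717°.
cos H₀ = −tan(-73.8°) tan(+33.717°) = 2.2970 ≥ 1 ⇒ polar night, H₀ = 0 and Q̄ = 0.
Daily total = Q̄ × 51.30 h × 3600 s/h = 0.00 MJ/m².

0.00 MJ/m²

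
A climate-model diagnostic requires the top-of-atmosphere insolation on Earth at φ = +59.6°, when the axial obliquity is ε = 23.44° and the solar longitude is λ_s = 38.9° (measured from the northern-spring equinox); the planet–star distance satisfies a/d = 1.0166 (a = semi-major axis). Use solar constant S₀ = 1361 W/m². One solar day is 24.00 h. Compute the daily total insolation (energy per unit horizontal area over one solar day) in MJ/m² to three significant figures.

33.9 MJ/m²

Solar declination: sin δ = sin ε · sin λ_s = sin 23.44° × sin 38.9° = 0.24980, so δ = +14.465°.
cos H₀ = −tan(+59.6°) tan(+14.465°) = -0.4397, H₀ = 2.0261 rad.
Bracket: H₀ sin φ sin δ + cos φ cos δ sin H₀ = 2.0261×0.86251×0.24980 + 0.50603×0.96830×0.89814 = 0.436533 + 0.440079 = 0.876612.
Inverse-square distance factor (a/d)² = 1.0166² = 1.033476.
Q̄ = (S₀/π) × 1.033476 × [bracket] = (1361/π) × 1.033476 × 0.876612 = 392.48 W/m².
Daily total = Q̄ × 24.00 h × 3600 s/h = 392.48 × 24.00 × 3600 / 10⁶ = 33.91 MJ/m².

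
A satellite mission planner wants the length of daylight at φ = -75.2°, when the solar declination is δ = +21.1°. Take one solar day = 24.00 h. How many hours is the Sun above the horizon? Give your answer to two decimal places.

0.00 h

cos H₀ = −tan φ · tan δ = 1.4605 ≥ 1, so the Sun never rises (polar night) and H₀ = 0.
Daylight = 2H₀/(2π) × 24.00 h = (0.0000/π) × 24.00 = 0.00 h.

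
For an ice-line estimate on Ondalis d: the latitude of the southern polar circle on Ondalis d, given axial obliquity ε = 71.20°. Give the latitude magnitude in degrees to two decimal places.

18.80°

The polar circle is the lowest latitude that experiences at least one full rotation of continuous darkness at the northern-summer solstice; it lies at |φ| = 90° − ε = 90° − 71.20° = 18.80°.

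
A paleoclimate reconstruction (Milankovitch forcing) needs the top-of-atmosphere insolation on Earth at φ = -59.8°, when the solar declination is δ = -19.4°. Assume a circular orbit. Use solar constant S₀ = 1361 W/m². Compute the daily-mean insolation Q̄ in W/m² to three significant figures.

cos H₀ = −tan(-59.8°) tan(-19.400°) = -0.6051, H₀ = 2.2206 rad.
Bracket: H₀ sin φ sin δ + cos φ cos δ sin H₀ = 2.2206×-0.86427×-0.33216 + 0.50302×0.94322×0.79618 = 0.637481 + 0.377754 = 1.015235.
Q̄ = (S₀/π) × [bracket] = (1361/π) × 1.015235 = 439.8 W/m².

Q̄ ≈ 440 W/m²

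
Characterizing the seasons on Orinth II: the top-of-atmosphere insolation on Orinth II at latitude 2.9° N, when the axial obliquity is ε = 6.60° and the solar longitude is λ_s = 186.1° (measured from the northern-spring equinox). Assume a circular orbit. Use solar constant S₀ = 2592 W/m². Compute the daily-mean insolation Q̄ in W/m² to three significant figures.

Solar declination: sin δ = sin ε · sin λ_s = sin 6.60° × sin 186.1° = -0.01221, so δ = -0.700°.
cos H₀ = −tan(+2.9°) tan(-0.700°) = 0.0006, H₀ = 1.5702 rad.
Bracket: H₀ sin φ sin δ + cos φ cos δ sin H₀ = 1.5702×0.05059×-0.01221 + 0.99872×0.99993×1.00000 = -0.000970 + 0.998650 = 0.997680.
Q̄ = (S₀/π) × [bracket] = (2592/π) × 0.997680 = 823.1 W/m².

Q̄ ≈ 823 W/m²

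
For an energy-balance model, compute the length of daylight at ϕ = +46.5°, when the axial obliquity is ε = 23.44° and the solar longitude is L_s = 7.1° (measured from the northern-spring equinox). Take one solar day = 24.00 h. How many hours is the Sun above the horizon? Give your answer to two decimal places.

12.40 h

Solar declination: sin δ = sin ε · sin L_s = sin 23.44° × sin 7.1° = 0.04917, so δ = +2.818°.
cos h₀ = −tan ϕ · tan δ = −tan(+46.5°) × tan(+2.818°) = -0.0519, so h₀ = 1.6227 rad = 92.97°.
Daylight = 2h₀/(2π) × 24.00 h = (1.6227/π) × 24.00 = 12.40 h.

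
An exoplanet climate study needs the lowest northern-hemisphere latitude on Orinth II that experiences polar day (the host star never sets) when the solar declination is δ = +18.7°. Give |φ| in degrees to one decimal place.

|φ| = 71.3°

Polar day requires cos H₀ = −tan φ tan δ ≤ −1, i.e. tan φ tan δ ≥ 1.
The boundary is |tan φ| · |tan δ| = 1, so |φ| = 90° − |δ| = 90° − 18.7° = 71.3° in the northern hemisphere.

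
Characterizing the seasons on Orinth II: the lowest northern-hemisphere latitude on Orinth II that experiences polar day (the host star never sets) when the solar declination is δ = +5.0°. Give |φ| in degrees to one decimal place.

Polar day requires cos H₀ = −tan φ tan δ ≤ −1, i.e. tan φ tan δ ≥ 1.
The boundary is |tan φ| · |tan δ| = 1, so |φ| = 90° − |δ| = 90° − 5.0° = 85.0° in the northern hemisphere.

|φ| = 85.0°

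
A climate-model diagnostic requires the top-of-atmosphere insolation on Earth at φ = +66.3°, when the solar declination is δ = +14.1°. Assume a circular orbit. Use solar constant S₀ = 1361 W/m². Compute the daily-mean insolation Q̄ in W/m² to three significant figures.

Q̄ ≈ 349 W/m²

cos H₀ = −tan(+66.3°) tan(+14.100°) = -0.5722, H₀ = 2.1800 rad.
Bracket: H₀ sin φ sin δ + cos φ cos δ sin H₀ = 2.1800×0.91566×0.24362 + 0.40195×0.96987×0.82011 = 0.486299 + 0.319711 = 0.806010.
Q̄ = (S₀/π) × [bracket] = (1361/π) × 0.806010 = 349.2 W/m².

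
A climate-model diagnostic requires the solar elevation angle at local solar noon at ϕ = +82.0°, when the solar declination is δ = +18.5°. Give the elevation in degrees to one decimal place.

26.5°

At local noon the hour angle is zero, so the zenith angle equals |ϕ − δ| = |+82.0° − (+18.500°)| = 63.500°.
Elevation = 90° − 63.500° = 26.5°.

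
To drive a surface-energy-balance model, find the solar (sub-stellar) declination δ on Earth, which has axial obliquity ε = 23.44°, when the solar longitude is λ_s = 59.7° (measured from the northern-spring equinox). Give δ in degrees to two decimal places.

sin δ = sin ε · sin λ_s = sin 23.44° × sin 59.7° = 0.343449.
δ = arcsin(0.343449) = +20.09°.

δ = +20.09°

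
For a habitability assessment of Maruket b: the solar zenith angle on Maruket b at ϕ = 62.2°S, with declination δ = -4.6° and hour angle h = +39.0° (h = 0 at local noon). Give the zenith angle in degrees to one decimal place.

cos θ_z = sin ϕ sin δ + cos ϕ cos δ cos h = 0.070942 + 0.361283 = 0.432225.
θ_z = arccos(0.432225) = 64.4°.

θ_z = 64.4°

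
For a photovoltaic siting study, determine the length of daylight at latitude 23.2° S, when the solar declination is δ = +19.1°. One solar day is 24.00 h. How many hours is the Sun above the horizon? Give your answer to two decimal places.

10.86 h

cos H₀ = −tan φ · tan δ = −tan(-23.2°) × tan(+19.100°) = 0.1484, so H₀ = 1.4218 rad = 81.46°.
Daylight = 2H₀/(2π) × 24.00 h = (1.4218/π) × 24.00 = 10.86 h.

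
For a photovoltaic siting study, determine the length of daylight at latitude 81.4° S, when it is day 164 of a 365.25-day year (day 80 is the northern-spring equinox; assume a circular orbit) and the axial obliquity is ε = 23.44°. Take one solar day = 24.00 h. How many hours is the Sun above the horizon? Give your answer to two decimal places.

0.00 h

Solar longitude: L_s = 360° × (164 − 80)/365.25 = 82.793°.
sin δ = sin 23.44° × sin 82.793° = 0.39465, so δ = +23.244°.
cos h₀ = −tan ϕ · tan δ = 2.8400 ≥ 1, so the Sun never rises (polar night) and h₀ = 0.
Daylight = 2h₀/(2π) × 24.00 h = (0.0000/π) × 24.00 = 0.00 h.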